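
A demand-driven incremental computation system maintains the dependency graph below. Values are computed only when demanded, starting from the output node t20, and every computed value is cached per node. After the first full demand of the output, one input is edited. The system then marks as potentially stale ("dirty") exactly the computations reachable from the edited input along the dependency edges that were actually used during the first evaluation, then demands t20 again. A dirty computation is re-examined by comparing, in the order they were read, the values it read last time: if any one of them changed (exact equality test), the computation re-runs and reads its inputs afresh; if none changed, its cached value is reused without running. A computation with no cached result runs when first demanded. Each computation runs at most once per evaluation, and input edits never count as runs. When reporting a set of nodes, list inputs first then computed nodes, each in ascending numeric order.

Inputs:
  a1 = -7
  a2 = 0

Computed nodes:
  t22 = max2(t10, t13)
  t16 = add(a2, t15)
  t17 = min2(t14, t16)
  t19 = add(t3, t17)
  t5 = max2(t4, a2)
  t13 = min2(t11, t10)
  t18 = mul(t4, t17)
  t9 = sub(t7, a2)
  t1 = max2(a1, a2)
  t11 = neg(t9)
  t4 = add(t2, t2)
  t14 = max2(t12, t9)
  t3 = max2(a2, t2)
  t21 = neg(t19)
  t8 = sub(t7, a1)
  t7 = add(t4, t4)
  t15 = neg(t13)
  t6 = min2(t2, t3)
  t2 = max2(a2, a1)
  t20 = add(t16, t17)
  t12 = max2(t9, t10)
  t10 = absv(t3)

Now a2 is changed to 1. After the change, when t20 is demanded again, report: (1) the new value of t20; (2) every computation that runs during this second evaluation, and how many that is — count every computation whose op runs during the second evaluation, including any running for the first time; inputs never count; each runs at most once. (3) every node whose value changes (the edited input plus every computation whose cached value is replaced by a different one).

New value of t20: 7.
Computations that run: t2, t3, t4, t7, t9, t10, t11, t12, t13, t14, t15, t16, t17, t20 — 14 in total.
Values that change: a2, t2, t3, t4, t7, t9, t10, t11, t12, t13, t14, t15, t16, t17, t20.

First evaluation (everything demanded from the output):
  t2 = max2(0, -7) = 0
  t3 = max2(0, 0) = 0
  t4 = add(0, 0) = 0
  t7 = add(0, 0) = 0
  t9 = sub(0, 0) = 0
  t10 = absv(0) = 0
  t11 = neg(0) = 0
  t12 = max2(0, 0) = 0
  t13 = min2(0, 0) = 0
  t14 = max2(0, 0) = 0
  t15 = neg(0) = 0
  t16 = add(0, 0) = 0
  t17 = min2(0, 0) = 0
  t20 = add(0, 0) = 0

Propagation after the edit:
  t2: runs — a2 0->1; result 1.
  t3: runs — a2 0->1; t2 0->1; result 1.
  t4: runs — t2 0->1; t2 0->1; result 2.
  t7: runs — t4 0->2; t4 0->2; result 4.
  t9: runs — t7 0->4; a2 0->1; result 3.
  t10: runs — t3 0->1; result 1.
  t11: runs — t9 0->3; result -3.
  t12: runs — t9 0->3; t10 0->1; result 3.
  t13: runs — t11 0->-3; t10 0->1; result -3.
  t14: runs — t12 0->3; t9 0->3; result 3.
  t15: runs — t13 0->-3; result 3.
  t16: runs — a2 0->1; t15 0->3; result 4.
  t17: runs — t14 0->3; t16 0->4; result 3.
  t20: runs — t16 0->4; t17 0->3; result 7.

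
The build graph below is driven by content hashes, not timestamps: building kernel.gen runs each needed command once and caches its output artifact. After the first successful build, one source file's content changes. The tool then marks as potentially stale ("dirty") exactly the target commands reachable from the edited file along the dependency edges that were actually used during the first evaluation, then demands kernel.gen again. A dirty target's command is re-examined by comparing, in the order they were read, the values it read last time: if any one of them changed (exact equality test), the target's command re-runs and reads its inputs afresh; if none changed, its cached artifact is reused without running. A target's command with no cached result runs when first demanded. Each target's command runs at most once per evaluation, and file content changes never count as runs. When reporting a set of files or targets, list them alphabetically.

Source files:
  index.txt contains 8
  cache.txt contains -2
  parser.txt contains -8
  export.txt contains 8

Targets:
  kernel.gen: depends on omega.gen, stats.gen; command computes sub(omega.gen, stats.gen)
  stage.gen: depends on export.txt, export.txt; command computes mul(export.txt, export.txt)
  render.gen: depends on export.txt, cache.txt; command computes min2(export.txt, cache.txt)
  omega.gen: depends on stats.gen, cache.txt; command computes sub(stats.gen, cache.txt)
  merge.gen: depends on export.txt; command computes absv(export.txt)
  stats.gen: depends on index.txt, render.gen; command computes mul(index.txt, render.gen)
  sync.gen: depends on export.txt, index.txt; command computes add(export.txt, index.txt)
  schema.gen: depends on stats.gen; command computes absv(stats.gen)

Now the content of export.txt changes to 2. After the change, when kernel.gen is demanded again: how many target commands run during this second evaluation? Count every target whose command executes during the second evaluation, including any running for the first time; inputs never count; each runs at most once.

Run set: render.gen (1 run).
The important point: render.gen recomputes to an identical value, and the output ends up unchanged.

Initial pass — values computed on the first demand:
  render.gen = min2(8, -2) = -2
  stats.gen = mul(8, -2) = -16
  omega.gen = sub(-16, -2) = -14
  kernel.gen = sub(-14, -16) = 2

Second demand — change propagation:
  render.gen: re-runs because export.txt 8->2; new result -2 (unchanged).
  stats.gen: re-examined; everything it read last time is the same (index.txt unchanged, render.gen unchanged) — cache -16 kept, no run.
  omega.gen: re-examined; everything it read last time is the same (stats.gen unchanged, cache.txt unchanged) — cache -14 kept, no run.
  kernel.gen: re-examined; everything it read last time is the same (omega.gen unchanged, stats.gen unchanged) — cache 2 kept, no run.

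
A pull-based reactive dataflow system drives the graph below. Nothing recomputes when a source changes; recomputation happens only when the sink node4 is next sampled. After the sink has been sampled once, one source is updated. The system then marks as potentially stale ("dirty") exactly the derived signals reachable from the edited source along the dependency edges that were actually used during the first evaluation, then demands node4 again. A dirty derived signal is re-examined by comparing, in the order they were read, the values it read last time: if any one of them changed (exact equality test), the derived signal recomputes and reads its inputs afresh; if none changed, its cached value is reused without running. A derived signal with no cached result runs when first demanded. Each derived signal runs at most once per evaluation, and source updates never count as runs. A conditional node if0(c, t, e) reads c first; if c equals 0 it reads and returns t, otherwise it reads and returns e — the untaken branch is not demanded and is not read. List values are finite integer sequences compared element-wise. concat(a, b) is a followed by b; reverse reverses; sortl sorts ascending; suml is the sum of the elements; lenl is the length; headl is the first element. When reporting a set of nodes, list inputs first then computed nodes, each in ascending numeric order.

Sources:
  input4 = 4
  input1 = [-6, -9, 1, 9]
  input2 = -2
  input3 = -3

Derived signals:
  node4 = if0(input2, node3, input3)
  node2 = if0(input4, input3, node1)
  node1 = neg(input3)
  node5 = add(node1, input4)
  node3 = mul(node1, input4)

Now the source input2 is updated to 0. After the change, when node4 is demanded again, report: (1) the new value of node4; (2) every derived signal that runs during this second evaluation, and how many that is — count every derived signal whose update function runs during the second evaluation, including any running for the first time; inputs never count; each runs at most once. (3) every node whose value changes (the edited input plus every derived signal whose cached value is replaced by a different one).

New value of node4: 12.
Derived signals that run: node1, node3, node4 — 3 in total.
Values that change: input2, node4.
Key observation: a condition flipped, so demand reaches new nodes — node1, node3 run for the first time.

First evaluation (everything demanded from the output):
  node4 = if0(input2=-2 -> else branch input3) = -3

Propagation after the edit:
  node1: demanded for the first time — runs, produces 3.
  node3: demanded for the first time — runs, produces 12.
  node4: runs — input2 -2->0; result 12.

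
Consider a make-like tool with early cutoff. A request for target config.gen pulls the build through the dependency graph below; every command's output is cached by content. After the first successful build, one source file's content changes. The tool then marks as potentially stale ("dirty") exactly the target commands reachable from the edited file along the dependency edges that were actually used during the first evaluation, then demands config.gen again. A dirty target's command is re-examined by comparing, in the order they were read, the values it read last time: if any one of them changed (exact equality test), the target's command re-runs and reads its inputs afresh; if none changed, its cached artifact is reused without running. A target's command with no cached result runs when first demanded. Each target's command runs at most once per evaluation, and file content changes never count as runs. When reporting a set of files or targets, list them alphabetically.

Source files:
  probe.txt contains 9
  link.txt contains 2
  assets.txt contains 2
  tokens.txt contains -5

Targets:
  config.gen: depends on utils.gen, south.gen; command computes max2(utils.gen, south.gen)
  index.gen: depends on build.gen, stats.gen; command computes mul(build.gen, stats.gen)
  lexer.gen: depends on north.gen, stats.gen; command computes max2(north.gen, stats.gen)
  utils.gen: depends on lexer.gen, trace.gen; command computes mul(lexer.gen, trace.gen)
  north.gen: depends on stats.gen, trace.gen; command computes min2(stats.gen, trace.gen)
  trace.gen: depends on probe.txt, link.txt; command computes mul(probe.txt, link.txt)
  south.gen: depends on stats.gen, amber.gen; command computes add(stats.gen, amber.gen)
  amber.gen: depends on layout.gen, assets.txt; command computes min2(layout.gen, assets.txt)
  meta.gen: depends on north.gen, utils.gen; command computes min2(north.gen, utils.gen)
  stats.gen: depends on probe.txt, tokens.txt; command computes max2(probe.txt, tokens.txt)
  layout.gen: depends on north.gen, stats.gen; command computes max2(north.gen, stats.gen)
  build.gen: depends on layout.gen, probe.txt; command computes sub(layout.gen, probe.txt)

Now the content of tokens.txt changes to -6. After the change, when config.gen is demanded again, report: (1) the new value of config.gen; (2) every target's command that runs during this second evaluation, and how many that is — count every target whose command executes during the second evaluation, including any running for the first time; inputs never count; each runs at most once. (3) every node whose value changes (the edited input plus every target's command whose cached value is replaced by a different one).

Demanding config.gen again yields 162.
1 target commands run: stats.gen.
The nodes whose values change: tokens.txt.
Note the absorption at stats.gen: it re-runs yet its value is the same, leaving the output's value untouched.

First demand of the output computes:
  stats.gen = max2(9, -5) = 9
  trace.gen = mul(9, 2) = 18
  north.gen = min2(9, 18) = 9
  layout.gen = max2(9, 9) = 9
  amber.gen = min2(9, 2) = 2
  lexer.gen = max2(9, 9) = 9
  south.gen = add(9, 2) = 11
  utils.gen = mul(9, 18) = 162
  config.gen = max2(162, 11) = 162

After the edit, cleaning proceeds:
  stats.gen: a read changed (tokens.txt -5->-6) — executes, giving 9 — identical to its old value.
  north.gen: dirty, but its reads are unchanged (stats.gen unchanged, trace.gen unchanged); cached 9 stands.
  layout.gen: dirty, but its reads are unchanged (north.gen unchanged, stats.gen unchanged); cached 9 stands.
  amber.gen: dirty, but its reads are unchanged (layout.gen unchanged, assets.txt unchanged); cached 2 stands.
  lexer.gen: dirty, but its reads are unchanged (north.gen unchanged, stats.gen unchanged); cached 9 stands.
  south.gen: dirty, but its reads are unchanged (stats.gen unchanged, amber.gen unchanged); cached 11 stands.
  utils.gen: dirty, but its reads are unchanged (lexer.gen unchanged, trace.gen unchanged); cached 162 stands.
  config.gen: dirty, but its reads are unchanged (utils.gen unchanged, south.gen unchanged); cached 162 stands.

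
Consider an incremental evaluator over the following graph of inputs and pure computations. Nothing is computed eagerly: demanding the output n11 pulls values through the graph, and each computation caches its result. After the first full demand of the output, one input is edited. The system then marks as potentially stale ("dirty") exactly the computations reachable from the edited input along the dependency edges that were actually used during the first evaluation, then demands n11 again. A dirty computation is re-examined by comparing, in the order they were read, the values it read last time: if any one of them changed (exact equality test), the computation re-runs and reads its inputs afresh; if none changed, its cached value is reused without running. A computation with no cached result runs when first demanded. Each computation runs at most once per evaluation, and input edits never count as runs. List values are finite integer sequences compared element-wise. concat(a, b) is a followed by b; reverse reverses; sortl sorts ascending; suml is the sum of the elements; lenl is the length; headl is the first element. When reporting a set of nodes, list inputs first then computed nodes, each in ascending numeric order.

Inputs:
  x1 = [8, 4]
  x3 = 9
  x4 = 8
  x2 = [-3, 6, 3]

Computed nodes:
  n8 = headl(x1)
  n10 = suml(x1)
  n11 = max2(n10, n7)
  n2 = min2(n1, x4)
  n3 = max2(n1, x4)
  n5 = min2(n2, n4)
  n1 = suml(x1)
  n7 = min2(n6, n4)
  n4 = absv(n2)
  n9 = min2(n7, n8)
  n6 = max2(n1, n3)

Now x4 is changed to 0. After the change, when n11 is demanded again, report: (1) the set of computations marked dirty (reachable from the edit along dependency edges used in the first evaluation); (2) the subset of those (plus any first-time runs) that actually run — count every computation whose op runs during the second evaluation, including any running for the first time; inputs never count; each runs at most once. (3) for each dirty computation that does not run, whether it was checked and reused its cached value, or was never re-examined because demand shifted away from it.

Initial pass — values computed on the first demand:
  n1 = suml([8, 4]) = 12
  n2 = min2(12, 8) = 8
  n3 = max2(12, 8) = 12
  n4 = absv(8) = 8
  n6 = max2(12, 12) = 12
  n7 = min2(12, 8) = 8
  n10 = suml([8, 4]) = 12
  n11 = max2(12, 8) = 12

Second demand — change propagation:
  n2: re-runs because x4 8->0; new result 0.
  n3: re-runs because x4 8->0; new result 12 (unchanged).
  n4: re-runs because n2 8->0; new result 0.
  n6: re-examined; everything it read last time is the same (n1 unchanged, n3 unchanged) — cache 12 kept, no run.
  n7: re-runs because n4 8->0; new result 0.
  n11: re-runs because n7 8->0; new result 12 (unchanged).

The important point: at n6 every value read last time is unchanged, so the dirty flag clears without a run.

Dirty set: n2, n3, n4, n6, n7, n11.
Run set: n2, n3, n4, n7, n11 (5 run).
Re-examined without running (cache reused): n6.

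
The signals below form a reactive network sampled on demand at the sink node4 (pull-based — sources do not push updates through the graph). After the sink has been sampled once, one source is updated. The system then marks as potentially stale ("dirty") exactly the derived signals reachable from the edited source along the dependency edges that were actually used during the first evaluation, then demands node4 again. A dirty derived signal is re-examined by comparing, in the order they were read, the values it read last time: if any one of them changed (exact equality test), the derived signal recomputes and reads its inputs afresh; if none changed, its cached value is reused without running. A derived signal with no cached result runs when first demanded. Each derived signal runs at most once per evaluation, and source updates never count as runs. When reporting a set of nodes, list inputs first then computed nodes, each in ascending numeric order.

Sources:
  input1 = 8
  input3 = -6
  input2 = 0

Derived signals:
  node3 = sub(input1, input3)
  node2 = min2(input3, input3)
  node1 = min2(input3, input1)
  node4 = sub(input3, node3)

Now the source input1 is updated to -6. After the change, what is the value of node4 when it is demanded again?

Initial pass — values computed on the first demand:
  node3 = sub(8, -6) = 14
  node4 = sub(-6, 14) = -20

Second demand — change propagation:
  node3: re-runs because input1 8->-6; new result 0.
  node4: re-runs because node3 14->0; new result -6.

node4 now evaluates to -6.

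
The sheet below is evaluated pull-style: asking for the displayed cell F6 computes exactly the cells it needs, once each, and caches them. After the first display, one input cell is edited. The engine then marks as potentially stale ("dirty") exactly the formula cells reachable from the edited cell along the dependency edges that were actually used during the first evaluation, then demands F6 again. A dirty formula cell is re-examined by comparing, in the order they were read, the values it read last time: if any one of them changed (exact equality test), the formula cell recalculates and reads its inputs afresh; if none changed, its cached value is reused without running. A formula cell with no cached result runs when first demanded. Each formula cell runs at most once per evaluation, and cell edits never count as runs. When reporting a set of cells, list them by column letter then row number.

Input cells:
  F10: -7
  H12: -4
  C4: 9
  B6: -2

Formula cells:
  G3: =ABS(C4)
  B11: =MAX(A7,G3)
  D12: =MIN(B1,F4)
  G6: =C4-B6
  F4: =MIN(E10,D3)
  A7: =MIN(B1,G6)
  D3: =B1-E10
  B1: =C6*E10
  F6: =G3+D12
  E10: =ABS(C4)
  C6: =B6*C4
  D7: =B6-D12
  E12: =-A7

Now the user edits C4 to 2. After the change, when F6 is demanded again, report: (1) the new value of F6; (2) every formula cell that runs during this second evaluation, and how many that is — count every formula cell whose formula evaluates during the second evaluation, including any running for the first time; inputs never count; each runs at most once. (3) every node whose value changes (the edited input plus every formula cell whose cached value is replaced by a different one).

Demanding F6 again yields -8.
8 formula cells run: B1, C6, D3, D12, E10, F4, F6, G3.
The nodes whose values change: B1, C4, C6, D3, D12, E10, F4, F6, G3.

First demand of the output computes:
  C6 = -2 * 9 = -18
  E10 = ABS(9) = 9
  B1 = -18 * 9 = -162
  D3 = -162 - 9 = -171
  F4 = MIN(9, -171) = -171
  D12 = MIN(-162, -171) = -171
  G3 = ABS(9) = 9
  F6 = 9 + -171 = -162

After the edit, cleaning proceeds:
  C6: a read changed (C4 9->2) — executes, giving -4.
  E10: a read changed (C4 9->2) — executes, giving 2.
  B1: a read changed (C6 -18->-4; E10 9->2) — executes, giving -8.
  D3: a read changed (B1 -162->-8; E10 9->2) — executes, giving -10.
  F4: a read changed (E10 9->2; D3 -171->-10) — executes, giving -10.
  D12: a read changed (B1 -162->-8; F4 -171->-10) — executes, giving -10.
  G3: a read changed (C4 9->2) — executes, giving 2.
  F6: a read changed (G3 9->2; D12 -171->-10) — executes, giving -8.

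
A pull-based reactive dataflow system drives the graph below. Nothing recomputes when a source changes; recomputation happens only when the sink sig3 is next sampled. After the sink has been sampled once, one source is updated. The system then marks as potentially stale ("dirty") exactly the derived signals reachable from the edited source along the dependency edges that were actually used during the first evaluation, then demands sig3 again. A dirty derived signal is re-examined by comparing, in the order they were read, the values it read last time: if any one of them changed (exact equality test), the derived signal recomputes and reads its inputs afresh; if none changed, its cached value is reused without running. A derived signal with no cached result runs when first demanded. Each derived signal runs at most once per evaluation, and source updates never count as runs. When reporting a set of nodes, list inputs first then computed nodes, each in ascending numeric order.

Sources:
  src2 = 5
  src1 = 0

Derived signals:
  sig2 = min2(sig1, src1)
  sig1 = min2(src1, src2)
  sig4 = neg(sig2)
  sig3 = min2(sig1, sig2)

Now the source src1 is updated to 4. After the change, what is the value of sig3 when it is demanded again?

New value of sig3: 4.

First evaluation (everything demanded from the output):
  sig1 = min2(0, 5) = 0
  sig2 = min2(0, 0) = 0
  sig3 = min2(0, 0) = 0

Propagation after the edit:
  sig1: runs — src1 0->4; result 4.
  sig2: runs — sig1 0->4; src1 0->4; result 4.
  sig3: runs — sig1 0->4; sig2 0->4; result 4.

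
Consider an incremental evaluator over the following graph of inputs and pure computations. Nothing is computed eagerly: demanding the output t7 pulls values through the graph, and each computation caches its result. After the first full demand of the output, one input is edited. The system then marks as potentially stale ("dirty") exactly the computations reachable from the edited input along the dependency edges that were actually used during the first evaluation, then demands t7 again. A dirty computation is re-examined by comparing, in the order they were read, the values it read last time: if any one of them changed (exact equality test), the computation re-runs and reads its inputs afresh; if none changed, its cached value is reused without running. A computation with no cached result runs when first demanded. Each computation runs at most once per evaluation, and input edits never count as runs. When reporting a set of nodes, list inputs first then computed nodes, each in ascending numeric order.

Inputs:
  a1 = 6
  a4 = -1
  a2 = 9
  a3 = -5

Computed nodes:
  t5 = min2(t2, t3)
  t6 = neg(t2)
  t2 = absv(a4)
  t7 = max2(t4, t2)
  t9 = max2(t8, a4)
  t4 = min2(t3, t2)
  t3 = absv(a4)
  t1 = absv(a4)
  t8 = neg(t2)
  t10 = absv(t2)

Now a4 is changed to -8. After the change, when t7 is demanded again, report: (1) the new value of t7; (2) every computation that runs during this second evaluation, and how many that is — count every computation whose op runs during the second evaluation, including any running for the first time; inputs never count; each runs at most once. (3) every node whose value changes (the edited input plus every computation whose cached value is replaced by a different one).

Initial pass — values computed on the first demand:
  t2 = absv(-1) = 1
  t3 = absv(-1) = 1
  t4 = min2(1, 1) = 1
  t7 = max2(1, 1) = 1

Second demand — change propagation:
  t2: re-runs because a4 -1->-8; new result 8.
  t3: re-runs because a4 -1->-8; new result 8.
  t4: re-runs because t3 1->8; t2 1->8; new result 8.
  t7: re-runs because t4 1->8; t2 1->8; new result 8.

t7 now evaluates to 8.
Run set: t2, t3, t4, t7 (4 run).
Changed values: a4, t2, t3, t4, t7.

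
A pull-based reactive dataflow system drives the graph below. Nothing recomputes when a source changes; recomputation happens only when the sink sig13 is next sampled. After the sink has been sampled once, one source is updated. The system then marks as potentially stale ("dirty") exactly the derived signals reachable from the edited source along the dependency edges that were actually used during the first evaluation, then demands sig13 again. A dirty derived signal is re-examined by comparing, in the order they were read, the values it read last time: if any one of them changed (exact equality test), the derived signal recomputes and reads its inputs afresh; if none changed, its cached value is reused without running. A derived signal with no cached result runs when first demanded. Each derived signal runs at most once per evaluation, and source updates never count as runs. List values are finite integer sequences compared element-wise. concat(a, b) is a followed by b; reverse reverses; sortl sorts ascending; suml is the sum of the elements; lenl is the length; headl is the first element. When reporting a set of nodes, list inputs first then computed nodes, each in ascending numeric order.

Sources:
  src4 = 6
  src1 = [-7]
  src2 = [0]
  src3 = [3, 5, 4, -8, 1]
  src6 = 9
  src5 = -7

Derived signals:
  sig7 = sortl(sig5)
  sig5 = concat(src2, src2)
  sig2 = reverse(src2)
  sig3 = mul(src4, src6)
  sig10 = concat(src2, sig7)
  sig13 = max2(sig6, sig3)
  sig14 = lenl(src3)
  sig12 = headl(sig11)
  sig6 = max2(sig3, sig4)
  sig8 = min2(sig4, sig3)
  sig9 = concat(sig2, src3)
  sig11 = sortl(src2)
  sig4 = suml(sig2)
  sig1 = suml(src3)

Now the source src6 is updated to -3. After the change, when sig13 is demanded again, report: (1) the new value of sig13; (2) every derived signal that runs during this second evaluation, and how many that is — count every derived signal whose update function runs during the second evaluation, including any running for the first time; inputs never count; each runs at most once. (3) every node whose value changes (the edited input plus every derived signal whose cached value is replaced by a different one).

New value of sig13: 0.
Derived signals that run: sig3, sig6, sig13 — 3 in total.
Values that change: src6, sig3, sig6, sig13.

First evaluation (everything demanded from the output):
  sig2 = reverse([0]) = [0]
  sig3 = mul(6, 9) = 54
  sig4 = suml([0]) = 0
  sig6 = max2(54, 0) = 54
  sig13 = max2(54, 54) = 54

Propagation after the edit:
  sig3: runs — src6 9->-3; result -18.
  sig6: runs — sig3 54->-18; result 0.
  sig13: runs — sig6 54->0; sig3 54->-18; result 0.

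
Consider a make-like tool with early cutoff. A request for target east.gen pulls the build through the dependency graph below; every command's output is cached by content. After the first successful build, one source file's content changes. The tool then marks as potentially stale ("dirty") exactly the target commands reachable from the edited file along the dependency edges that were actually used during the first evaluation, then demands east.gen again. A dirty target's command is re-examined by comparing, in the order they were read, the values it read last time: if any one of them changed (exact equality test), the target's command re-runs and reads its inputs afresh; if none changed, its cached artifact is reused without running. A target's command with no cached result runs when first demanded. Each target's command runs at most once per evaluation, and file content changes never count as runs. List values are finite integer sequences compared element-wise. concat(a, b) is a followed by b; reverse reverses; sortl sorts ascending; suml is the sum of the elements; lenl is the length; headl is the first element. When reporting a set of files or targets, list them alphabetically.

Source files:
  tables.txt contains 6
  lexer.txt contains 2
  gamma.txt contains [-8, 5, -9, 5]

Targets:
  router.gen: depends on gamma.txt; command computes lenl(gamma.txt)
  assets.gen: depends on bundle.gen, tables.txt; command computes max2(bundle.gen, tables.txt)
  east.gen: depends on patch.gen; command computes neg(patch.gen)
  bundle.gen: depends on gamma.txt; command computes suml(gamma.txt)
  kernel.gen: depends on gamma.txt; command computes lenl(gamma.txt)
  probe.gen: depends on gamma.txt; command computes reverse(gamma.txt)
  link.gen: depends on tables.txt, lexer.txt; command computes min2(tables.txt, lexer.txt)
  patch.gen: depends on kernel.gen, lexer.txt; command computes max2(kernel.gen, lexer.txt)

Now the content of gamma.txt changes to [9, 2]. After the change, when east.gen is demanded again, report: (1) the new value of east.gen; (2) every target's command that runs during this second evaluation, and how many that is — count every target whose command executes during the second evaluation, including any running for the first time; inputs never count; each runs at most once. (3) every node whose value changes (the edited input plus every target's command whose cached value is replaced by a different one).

First demand of the output computes:
  kernel.gen = lenl([-8, 5, -9, 5]) = 4
  patch.gen = max2(4, 2) = 4
  east.gen = neg(4) = -4

After the edit, cleaning proceeds:
  kernel.gen: a read changed (gamma.txt [-8, 5, -9, 5]->[9, 2]) — executes, giving 2.
  patch.gen: a read changed (kernel.gen 4->2) — executes, giving 2.
  east.gen: a read changed (patch.gen 4->2) — executes, giving -2.

Demanding east.gen again yields -2.
3 target commands run: east.gen, kernel.gen, patch.gen.
The nodes whose values change: east.gen, gamma.txt, kernel.gen, patch.gen.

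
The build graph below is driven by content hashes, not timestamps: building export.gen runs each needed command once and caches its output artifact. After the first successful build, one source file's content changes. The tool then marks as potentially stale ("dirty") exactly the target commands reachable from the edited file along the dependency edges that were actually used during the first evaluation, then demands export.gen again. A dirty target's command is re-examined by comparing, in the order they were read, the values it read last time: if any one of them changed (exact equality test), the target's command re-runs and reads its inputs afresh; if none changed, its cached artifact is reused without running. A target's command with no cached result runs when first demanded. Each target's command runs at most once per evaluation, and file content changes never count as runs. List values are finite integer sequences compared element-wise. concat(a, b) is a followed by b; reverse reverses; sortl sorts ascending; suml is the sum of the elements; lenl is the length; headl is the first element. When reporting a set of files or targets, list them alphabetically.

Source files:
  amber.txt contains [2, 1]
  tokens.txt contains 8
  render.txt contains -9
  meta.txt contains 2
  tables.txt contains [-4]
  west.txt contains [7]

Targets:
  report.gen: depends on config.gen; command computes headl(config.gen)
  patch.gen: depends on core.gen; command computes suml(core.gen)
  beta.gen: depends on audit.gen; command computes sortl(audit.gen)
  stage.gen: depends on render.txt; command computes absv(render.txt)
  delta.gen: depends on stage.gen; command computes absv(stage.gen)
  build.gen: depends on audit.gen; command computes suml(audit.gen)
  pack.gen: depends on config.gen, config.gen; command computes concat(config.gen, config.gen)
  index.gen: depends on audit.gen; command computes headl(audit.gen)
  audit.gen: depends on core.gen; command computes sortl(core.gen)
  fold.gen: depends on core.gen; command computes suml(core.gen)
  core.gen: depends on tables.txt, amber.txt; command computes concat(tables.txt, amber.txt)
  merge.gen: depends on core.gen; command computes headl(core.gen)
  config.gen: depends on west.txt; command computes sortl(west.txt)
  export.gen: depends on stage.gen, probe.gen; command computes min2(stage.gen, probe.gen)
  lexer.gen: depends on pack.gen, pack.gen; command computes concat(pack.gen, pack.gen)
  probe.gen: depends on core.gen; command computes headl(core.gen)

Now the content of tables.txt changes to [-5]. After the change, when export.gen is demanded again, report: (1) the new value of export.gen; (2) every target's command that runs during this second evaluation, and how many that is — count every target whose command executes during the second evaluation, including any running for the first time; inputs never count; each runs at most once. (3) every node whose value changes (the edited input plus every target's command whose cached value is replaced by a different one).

Initial pass — values computed on the first demand:
  core.gen = concat([-4], [2, 1]) = [-4, 2, 1]
  probe.gen = headl([-4, 2, 1]) = -4
  stage.gen = absv(-9) = 9
  export.gen = min2(9, -4) = -4

Second demand — change propagation:
  core.gen: re-runs because tables.txt [-4]->[-5]; new result [-5, 2, 1].
  probe.gen: re-runs because core.gen [-4, 2, 1]->[-5, 2, 1]; new result -5.
  export.gen: re-runs because probe.gen -4->-5; new result -5.

export.gen now evaluates to -5.
Run set: core.gen, export.gen, probe.gen (3 run).
Changed values: core.gen, export.gen, probe.gen, tables.txt.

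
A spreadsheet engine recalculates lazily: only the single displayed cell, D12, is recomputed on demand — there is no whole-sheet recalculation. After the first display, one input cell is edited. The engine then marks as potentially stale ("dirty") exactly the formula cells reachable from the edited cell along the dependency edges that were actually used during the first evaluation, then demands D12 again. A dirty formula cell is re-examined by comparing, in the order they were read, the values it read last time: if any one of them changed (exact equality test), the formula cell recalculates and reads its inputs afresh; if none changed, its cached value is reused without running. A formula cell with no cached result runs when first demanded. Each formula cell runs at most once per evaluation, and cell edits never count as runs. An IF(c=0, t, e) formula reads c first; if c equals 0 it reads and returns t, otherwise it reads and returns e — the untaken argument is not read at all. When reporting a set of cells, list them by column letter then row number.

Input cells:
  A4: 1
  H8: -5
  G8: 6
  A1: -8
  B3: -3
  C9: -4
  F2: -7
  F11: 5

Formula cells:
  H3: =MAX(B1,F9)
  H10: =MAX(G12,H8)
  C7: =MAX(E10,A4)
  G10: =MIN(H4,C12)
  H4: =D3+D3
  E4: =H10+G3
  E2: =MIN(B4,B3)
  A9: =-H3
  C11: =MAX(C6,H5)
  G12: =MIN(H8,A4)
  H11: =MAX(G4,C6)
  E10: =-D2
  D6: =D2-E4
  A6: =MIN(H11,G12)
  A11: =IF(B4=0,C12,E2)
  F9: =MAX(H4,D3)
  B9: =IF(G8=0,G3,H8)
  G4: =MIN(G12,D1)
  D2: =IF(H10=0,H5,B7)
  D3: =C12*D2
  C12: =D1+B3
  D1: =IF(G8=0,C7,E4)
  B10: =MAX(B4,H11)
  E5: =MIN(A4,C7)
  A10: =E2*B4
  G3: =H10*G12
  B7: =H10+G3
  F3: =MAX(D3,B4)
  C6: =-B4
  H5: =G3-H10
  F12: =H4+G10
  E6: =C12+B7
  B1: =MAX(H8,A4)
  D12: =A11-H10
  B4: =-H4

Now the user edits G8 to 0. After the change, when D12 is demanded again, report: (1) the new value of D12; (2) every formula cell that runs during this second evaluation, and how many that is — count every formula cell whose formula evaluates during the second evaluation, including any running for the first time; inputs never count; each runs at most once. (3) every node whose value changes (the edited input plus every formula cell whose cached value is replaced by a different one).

New value of D12: 2.
Formula cells that run: A11, B4, C7, C12, D1, D3, D12, E2, E10, H4 — 10 in total.
Values that change: A11, B4, C12, D1, D3, D12, E2, G8, H4.
Key observation: a condition flipped, so demand reaches new nodes — C7, E10 run for the first time.

First evaluation (everything demanded from the output):
  G12 = MIN(-5, 1) = -5
  H10 = MAX(-5, -5) = -5
  G3 = -5 * -5 = 25
  B7 = -5 + 25 = 20
  D2 = IF(H10=0: H10=-5 -> else branch B7) = 20
  E4 = -5 + 25 = 20
  D1 = IF(G8=0: G8=6 -> else branch E4) = 20
  C12 = 20 + -3 = 17
  D3 = 17 * 20 = 340
  H4 = 340 + 340 = 680
  B4 = -(680) = -680
  E2 = MIN(-680, -3) = -680
  A11 = IF(B4=0: B4=-680 -> else branch E2) = -680
  D12 = -680 - -5 = -675

Propagation after the edit:
  E10: demanded for the first time — runs, produces -20.
  C7: demanded for the first time — runs, produces 1.
  D1: runs — G8 6->0; result 1.
  C12: runs — D1 20->1; result -2.
  D3: runs — C12 17->-2; result -40.
  H4: runs — D3 340->-40; D3 340->-40; result -80.
  B4: runs — H4 680->-80; result 80.
  E2: runs — B4 -680->80; result -3.
  A11: runs — B4 -680->80; E2 -680->-3; result -3.
  D12: runs — A11 -680->-3; result 2.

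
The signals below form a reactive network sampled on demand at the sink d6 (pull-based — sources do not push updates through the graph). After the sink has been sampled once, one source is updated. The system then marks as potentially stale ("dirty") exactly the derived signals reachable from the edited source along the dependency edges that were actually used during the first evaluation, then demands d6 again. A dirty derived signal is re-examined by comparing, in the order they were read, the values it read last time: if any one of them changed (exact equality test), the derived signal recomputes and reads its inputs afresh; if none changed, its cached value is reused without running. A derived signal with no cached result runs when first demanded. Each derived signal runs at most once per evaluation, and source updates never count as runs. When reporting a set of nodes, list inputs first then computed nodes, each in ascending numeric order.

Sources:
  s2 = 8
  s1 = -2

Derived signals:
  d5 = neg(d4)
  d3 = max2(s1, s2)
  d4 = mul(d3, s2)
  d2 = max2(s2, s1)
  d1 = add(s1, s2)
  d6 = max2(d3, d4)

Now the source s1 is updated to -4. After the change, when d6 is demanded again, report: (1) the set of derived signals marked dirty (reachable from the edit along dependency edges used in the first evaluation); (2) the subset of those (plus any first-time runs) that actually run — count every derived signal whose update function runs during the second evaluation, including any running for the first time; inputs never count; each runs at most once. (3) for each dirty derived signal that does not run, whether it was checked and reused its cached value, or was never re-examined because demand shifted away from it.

Dirty set: d3, d4, d6.
Run set: d3 (1 run).
Re-examined without running (cache reused): d4, d6.
The important point: d3 recomputes to an identical value, and the output ends up unchanged.

Initial pass — values computed on the first demand:
  d3 = max2(-2, 8) = 8
  d4 = mul(8, 8) = 64
  d6 = max2(8, 64) = 64

Second demand — change propagation:
  d3: re-runs because s1 -2->-4; new result 8 (unchanged).
  d4: re-examined; everything it read last time is the same (d3 unchanged, s2 unchanged) — cache 64 kept, no run.
  d6: re-examined; everything it read last time is the same (d3 unchanged, d4 unchanged) — cache 64 kept, no run.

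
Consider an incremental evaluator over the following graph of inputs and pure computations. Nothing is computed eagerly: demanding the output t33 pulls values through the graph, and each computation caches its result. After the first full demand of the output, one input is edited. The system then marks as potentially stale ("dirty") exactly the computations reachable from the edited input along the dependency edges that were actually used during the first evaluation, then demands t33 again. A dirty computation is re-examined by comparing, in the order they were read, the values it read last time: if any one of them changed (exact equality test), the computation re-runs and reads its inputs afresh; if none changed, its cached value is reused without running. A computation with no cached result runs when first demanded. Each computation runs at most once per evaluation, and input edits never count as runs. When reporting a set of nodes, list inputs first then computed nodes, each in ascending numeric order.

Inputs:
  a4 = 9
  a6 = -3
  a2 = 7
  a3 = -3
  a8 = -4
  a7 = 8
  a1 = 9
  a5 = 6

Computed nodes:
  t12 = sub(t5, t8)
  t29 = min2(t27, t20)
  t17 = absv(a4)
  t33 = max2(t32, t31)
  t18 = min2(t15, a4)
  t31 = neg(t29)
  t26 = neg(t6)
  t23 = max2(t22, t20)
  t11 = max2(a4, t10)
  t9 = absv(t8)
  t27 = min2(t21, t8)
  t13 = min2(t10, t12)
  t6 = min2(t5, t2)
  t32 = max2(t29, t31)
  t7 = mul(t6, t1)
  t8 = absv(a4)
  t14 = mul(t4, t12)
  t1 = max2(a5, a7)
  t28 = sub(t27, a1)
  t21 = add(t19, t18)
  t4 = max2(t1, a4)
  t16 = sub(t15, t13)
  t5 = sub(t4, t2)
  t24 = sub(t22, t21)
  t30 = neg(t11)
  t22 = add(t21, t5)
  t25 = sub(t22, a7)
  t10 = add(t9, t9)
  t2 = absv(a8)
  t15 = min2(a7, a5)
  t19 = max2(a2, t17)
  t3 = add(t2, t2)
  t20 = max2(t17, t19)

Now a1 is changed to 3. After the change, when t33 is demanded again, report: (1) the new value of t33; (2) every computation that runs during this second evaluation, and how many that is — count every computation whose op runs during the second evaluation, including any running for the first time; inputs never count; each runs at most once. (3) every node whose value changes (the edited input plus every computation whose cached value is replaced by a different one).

Initial pass — values computed on the first demand:
  t8 = absv(9) = 9
  t15 = min2(8, 6) = 6
  t17 = absv(9) = 9
  t18 = min2(6, 9) = 6
  t19 = max2(7, 9) = 9
  t20 = max2(9, 9) = 9
  t21 = add(9, 6) = 15
  t27 = min2(15, 9) = 9
  t29 = min2(9, 9) = 9
  t31 = neg(9) = -9
  t32 = max2(9, -9) = 9
  t33 = max2(9, -9) = 9

Second demand — change propagation:
  no demanded computation ever read a1, so the edit dirties nothing and nothing runs.

The important point: nothing the output needs ever reads a1, so the edit is invisible to it.

t33 now evaluates to 9.
Run set: none (0 run).
Changed values: a1.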